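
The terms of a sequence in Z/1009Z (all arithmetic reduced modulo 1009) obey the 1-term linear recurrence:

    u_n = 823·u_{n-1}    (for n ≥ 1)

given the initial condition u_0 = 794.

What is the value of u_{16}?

422

u_1 = 823·794 = 639
u_2 = 823·639 = 208
u_3 = 823·208 = 663
u_4 = 823·663 = 789
u_5 = 823·789 = 560
u_6 = 823·560 = 776
u_7 = 823·776 = 960
u_8 = 823·960 = 33
u_9 = 823·33 = 925
u_10 = 823·925 = 489
u_11 = 823·489 = 865
u_12 = 823·865 = 550
u_13 = 823·550 = 618
u_14 = 823·618 = 78
u_15 = 823·78 = 627
u_16 = 823·627 = 422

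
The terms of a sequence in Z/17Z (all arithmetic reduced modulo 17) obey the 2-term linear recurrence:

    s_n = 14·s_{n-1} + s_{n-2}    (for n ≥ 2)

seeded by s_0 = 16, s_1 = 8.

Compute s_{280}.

s_2 = 14·8 + 1·16 = 9
s_3 = 14·9 + 1·8 = 15
s_4 = 14·15 + 1·9 = 15
s_5 = 14·15 + 1·15 = 4
s_6 = 14·4 + 1·15 = 3
s_7 = 14·3 + 1·4 = 12
s_8 = 14·12 + 1·3 = 1
s_9 = 14·1 + 1·12 = 9
s_10 = 14·9 + 1·1 = 8
s_11 = 14·8 + 1·9 = 2
s_12 = 14·2 + 1·8 = 2
s_13 = 14·2 + 1·2 = 13
s_14 = 14·13 + 1·2 = 14
s_15 = 14·14 + 1·13 = 5
s_16 = 14·5 + 1·14 = 16
s_17 = 14·16 + 1·5 = 8
(s_16, s_17) = (16, 8) = (s_0, s_1), so the sequence has period 16.
280 ≡ 8 (mod 16), hence s_280 = s_8 = 1.

1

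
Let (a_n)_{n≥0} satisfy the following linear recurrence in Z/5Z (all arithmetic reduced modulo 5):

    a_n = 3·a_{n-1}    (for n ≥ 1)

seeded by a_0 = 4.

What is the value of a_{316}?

a_1 = 3·4 = 2
a_2 = 3·2 = 1
a_3 = 3·1 = 3
a_4 = 3·3 = 4
(a_4) = (4) = (a_0), so the sequence has period 4.
316 ≡ 0 (mod 4), hence a_316 = a_0 = 4.

4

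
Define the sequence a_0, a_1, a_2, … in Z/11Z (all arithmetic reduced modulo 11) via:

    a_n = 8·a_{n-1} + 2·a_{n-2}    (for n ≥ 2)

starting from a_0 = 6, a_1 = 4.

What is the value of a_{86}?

0

a_2 = 8·4 + 2·6 = 0
a_3 = 8·0 + 2·4 = 8
a_4 = 8·8 + 2·0 = 9
a_5 = 8·9 + 2·8 = 0
a_6 = 8·0 + 2·9 = 7
a_7 = 8·7 + 2·0 = 1
a_8 = 8·1 + 2·7 = 0
a_9 = 8·0 + 2·1 = 2
a_10 = 8·2 + 2·0 = 5
a_11 = 8·5 + 2·2 = 0
a_12 = 8·0 + 2·5 = 10
a_13 = 8·10 + 2·0 = 3
a_14 = 8·3 + 2·10 = 0
a_15 = 8·0 + 2·3 = 6
a_16 = 8·6 + 2·0 = 4
(a_15, a_16) = (6, 4) = (a_0, a_1), so the sequence has period 15.
86 ≡ 11 (mod 15), hence a_86 = a_11 = 0.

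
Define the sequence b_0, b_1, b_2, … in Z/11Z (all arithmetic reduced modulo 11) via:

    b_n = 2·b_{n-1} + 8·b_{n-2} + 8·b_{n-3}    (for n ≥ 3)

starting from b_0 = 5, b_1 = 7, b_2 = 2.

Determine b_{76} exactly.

b_3 = 2·2 + 8·7 + 8·5 = 1
b_4 = 2·1 + 8·2 + 8·7 = 8
b_5 = 2·8 + 8·1 + 8·2 = 7
b_6 = 2·7 + 8·8 + 8·1 = 9
b_7 = 2·9 + 8·7 + 8·8 = 6
b_8 = 2·6 + 8·9 + 8·7 = 8
b_9 = 2·8 + 8·6 + 8·9 = 4
b_10 = 2·4 + 8·8 + 8·6 = 10
b_11 = 2·10 + 8·4 + 8·8 = 6
b_12 = 2·6 + 8·10 + 8·4 = 3
b_13 = 2·3 + 8·6 + 8·10 = 2
b_14 = 2·2 + 8·3 + 8·6 = 10
b_15 = 2·10 + 8·2 + 8·3 = 5
b_16 = 2·5 + 8·10 + 8·2 = 7
b_17 = 2·7 + 8·5 + 8·10 = 2
(b_15, b_16, b_17) = (5, 7, 2) = (b_0, b_1, b_2), so the sequence has period 15.
76 ≡ 1 (mod 15), hence b_76 = b_1 = 7.

7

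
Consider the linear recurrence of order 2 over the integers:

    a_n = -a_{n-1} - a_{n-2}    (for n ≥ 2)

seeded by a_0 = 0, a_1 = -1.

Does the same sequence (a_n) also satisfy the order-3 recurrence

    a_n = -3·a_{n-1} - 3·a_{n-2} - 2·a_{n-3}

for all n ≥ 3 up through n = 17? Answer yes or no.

yes

Terms a_0..a_17: 0, -1, 1, 0, -1, 1, 0, -1, 1, 0, -1, 1, 0, -1, 1, 0, -1, 1
n=3: candidate gives 0, actual a_3 = 0 ✓
n=4: candidate gives -1, actual a_4 = -1 ✓
n=5: candidate gives 1, actual a_5 = 1 ✓
n=6: candidate gives 0, actual a_6 = 0 ✓
n=7: candidate gives -1, actual a_7 = -1 ✓
n=8: candidate gives 1, actual a_8 = 1 ✓
n=9: candidate gives 0, actual a_9 = 0 ✓
n=10: candidate gives -1, actual a_10 = -1 ✓
n=11: candidate gives 1, actual a_11 = 1 ✓
n=12: candidate gives 0, actual a_12 = 0 ✓
n=13: candidate gives -1, actual a_13 = -1 ✓
n=14: candidate gives 1, actual a_14 = 1 ✓
n=15: candidate gives 0, actual a_15 = 0 ✓
n=16: candidate gives -1, actual a_16 = -1 ✓
n=17: candidate gives 1, actual a_17 = 1 ✓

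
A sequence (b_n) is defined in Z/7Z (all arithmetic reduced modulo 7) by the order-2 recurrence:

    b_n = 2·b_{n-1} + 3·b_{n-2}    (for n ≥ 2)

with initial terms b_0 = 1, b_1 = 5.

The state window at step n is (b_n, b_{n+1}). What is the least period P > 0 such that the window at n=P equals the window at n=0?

6

n=0: window = (1, 5)
n=1: window = (5, 6)
n=2: window = (6, 6)
n=3: window = (6, 2)
n=4: window = (2, 1)
n=5: window = (1, 1)
n=6: window = (1, 5)
window at n=6 equals window at n=0 → period = 6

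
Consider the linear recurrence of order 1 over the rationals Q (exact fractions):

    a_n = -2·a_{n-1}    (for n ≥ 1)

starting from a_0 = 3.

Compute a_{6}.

192

a_1 = -2·3 = -6
a_2 = -2·-6 = 12
a_3 = -2·12 = -24
a_4 = -2·-24 = 48
a_5 = -2·48 = -96
a_6 = -2·-96 = 192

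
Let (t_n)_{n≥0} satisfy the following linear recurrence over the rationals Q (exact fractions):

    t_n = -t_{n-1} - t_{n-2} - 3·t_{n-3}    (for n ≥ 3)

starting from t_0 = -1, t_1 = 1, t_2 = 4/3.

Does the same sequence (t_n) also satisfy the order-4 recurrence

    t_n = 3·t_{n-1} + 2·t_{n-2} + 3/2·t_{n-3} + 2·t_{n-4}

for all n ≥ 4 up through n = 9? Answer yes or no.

no

Terms t_0..t_9: -1, 1, 4/3, 2/3, -5, 1/3, 8/3, 12, -47/3, -13/3
n=4: candidate gives 25/6, actual t_4 = -5 ✗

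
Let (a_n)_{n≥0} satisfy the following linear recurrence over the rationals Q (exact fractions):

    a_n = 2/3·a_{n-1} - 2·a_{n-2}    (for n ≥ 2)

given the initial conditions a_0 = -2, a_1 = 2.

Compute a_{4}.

-296/27

a_2 = 2/3·2 + -2·-2 = 16/3
a_3 = 2/3·16/3 + -2·2 = -4/9
a_4 = 2/3·-4/9 + -2·16/3 = -296/27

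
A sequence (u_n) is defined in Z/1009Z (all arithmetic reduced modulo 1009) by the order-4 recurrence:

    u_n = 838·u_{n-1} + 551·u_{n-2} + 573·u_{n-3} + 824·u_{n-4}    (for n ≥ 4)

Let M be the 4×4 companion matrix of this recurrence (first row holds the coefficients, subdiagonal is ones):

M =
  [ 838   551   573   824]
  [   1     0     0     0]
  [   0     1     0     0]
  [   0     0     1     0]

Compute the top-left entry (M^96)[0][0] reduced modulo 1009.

834

(M^96)[0][0] is the top entry after applying M 96 times to the unit state (1, 0, 0, 0). Equivalently it is h_{99} for the auxiliary sequence (h_n) obeying the same recurrence with h_3 = 1 and h_i = 0 for 0 ≤ i < 3:
h_4 = 838·1 + 551·0 + 573·0 + 824·0 = 838
h_5 = 838·838 + 551·1 + 573·0 + 824·0 = 531
h_6 = 838·531 + 551·838 + 573·1 + 824·0 = 198
h_7 = 838·198 + 551·531 + 573·838 + 824·1 = 124
h_8 = 838·124 + 551·198 + 573·531 + 824·838 = 12
h_9 = 838·12 + 551·124 + 573·198 + 824·531 = 771
Continuing the recurrence:
  h_10 = 3;  h_11 = 608;  h_12 = 242;  h_13 = 351;  h_14 = 397;  h_15 = 350
  h_16 = 442;  h_17 = 321;  h_18 = 948;  h_19 = 470;  h_20 = 290;  h_21 = 16
  h_22 = 752;  h_23 = 813;  h_24 = 795;  h_25 = 357;  h_26 = 454;  h_27 = 423
  h_28 = 210;  h_29 = 777;  h_30 = 981;  h_31 = 760;  h_32 = 661;  h_33 = 644
  h_34 = 555;  h_35 = 655;  h_36 = 603;  h_37 = 599;  h_38 = 991;  h_39 = 503
  h_40 = 535;  h_41 = 972;  h_42 = 378;  h_43 = 332;  h_44 = 51;  h_45 = 104
  h_46 = 462;  h_47 = 591;  h_48 = 849;  h_49 = 150;  h_50 = 121;  h_51 = 186
  h_52 = 74;  h_53 = 245;  h_54 = 334;  h_55 = 108;  h_56 = 660;  h_57 = 886
  h_58 = 358;  h_59 = 166;  h_60 = 509;  h_61 = 246;  h_62 = 905;  h_63 = 587
  h_64 = 102;  h_65 = 102;  h_66 = 841;  h_67 = 475;  h_68 = 989;  h_69 = 679
  h_70 = 560;  h_71 = 441;  h_72 = 336;  h_73 = 407;  h_74 = 274;  h_75 = 781
  h_76 = 800;  h_77 = 899;  h_78 = 801;  h_79 = 299;  h_80 = 599;  h_81 = 819
  h_82 = 243;  h_83 = 409;  h_84 = 664;  h_85 = 657;  h_86 = 977;  h_87 = 292
  h_88 = 401;  h_89 = 872;  h_90 = 897;  h_91 = 356;  h_92 = 183;  h_93 = 916
  h_94 = 402;  h_95 = 743;  h_96 = 242;  h_97 = 72
h_98 = 838·72 + 551·242 + 573·743 + 824·402 = 187
h_99 = 838·187 + 551·72 + 573·242 + 824·743 = 834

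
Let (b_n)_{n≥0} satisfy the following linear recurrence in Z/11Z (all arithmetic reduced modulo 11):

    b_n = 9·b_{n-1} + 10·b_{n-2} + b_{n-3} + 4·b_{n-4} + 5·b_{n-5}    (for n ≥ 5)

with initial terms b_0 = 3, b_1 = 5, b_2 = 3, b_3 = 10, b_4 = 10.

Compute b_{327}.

10

b_5 = 9·10 + 10·10 + 1·3 + 4·5 + 5·3 = 8
b_6 = 9·8 + 10·10 + 1·10 + 4·3 + 5·5 = 10
b_7 = 9·10 + 10·8 + 1·10 + 4·10 + 5·3 = 4
b_8 = 9·4 + 10·10 + 1·8 + 4·10 + 5·10 = 3
b_9 = 9·3 + 10·4 + 1·10 + 4·8 + 5·10 = 5
b_10 = 9·5 + 10·3 + 1·4 + 4·10 + 5·8 = 5
Continuing the recurrence:
  b_11 = 10;  b_12 = 1;  b_13 = 6;  b_14 = 9;  b_15 = 9;  b_16 = 0
  b_17 = 7;  b_18 = 6;  b_19 = 7;  b_20 = 10;  b_21 = 7;  b_22 = 9
  b_23 = 10;  b_24 = 9;  b_25 = 4;  b_26 = 9;  b_27 = 6;  b_28 = 3
  b_29 = 3;  b_30 = 9;  b_31 = 7;  b_32 = 0;  b_33 = 7;  b_34 = 0
  b_35 = 0;  b_36 = 9;  b_37 = 10;  b_38 = 6;  b_39 = 9;  b_40 = 0
  b_41 = 5;  b_42 = 7;  b_43 = 3;  b_44 = 4;  b_45 = 5;  b_46 = 9
  b_47 = 6;  b_48 = 4;  b_49 = 2;  b_50 = 4;  b_51 = 8;  b_52 = 6
  b_53 = 1;  b_54 = 4;  b_55 = 5;  b_56 = 7;  b_57 = 8;  b_58 = 3
  b_59 = 0;  b_60 = 3;  b_61 = 9;  b_62 = 9;  b_63 = 2;  b_64 = 8
  b_65 = 9;  b_66 = 2;  b_67 = 4;  b_68 = 8;  b_69 = 3;  b_70 = 10
  b_71 = 0;  b_72 = 1;  b_73 = 5;  b_74 = 0;  b_75 = 2;  b_76 = 5
  b_77 = 2;  b_78 = 7;  b_79 = 8;  b_80 = 9;  b_81 = 3;  b_82 = 9
  b_83 = 0;  b_84 = 4;  b_85 = 3;  b_86 = 8;  b_87 = 8;  b_88 = 6
  b_89 = 9;  b_90 = 9;  b_91 = 7;  b_92 = 6;  b_93 = 1;  b_94 = 3
  b_95 = 6;  b_96 = 1;  b_97 = 7;  b_98 = 8;  b_99 = 6;  b_100 = 10
  b_101 = 4;  b_102 = 0;  b_103 = 4;  b_104 = 0;  b_105 = 7;  b_106 = 10
  b_107 = 0;  b_108 = 6;  b_109 = 4;  b_110 = 6;  b_111 = 7;  b_112 = 8
  b_113 = 7;  b_114 = 7;  b_115 = 1;  b_116 = 10;  b_117 = 10;  b_118 = 1
  b_119 = 4;  b_120 = 2;  b_121 = 6;  b_122 = 0;  b_123 = 6;  b_124 = 0
  b_125 = 6;  b_126 = 2;  b_127 = 3;  b_128 = 6;  b_129 = 0;  b_130 = 2
  b_131 = 2;  b_132 = 0;  b_133 = 8;  b_134 = 5;  b_135 = 0;  b_136 = 2
  b_137 = 0;  b_138 = 3;  b_139 = 10;  b_140 = 7;  b_141 = 0;  b_142 = 4
  b_143 = 10;  b_144 = 10;  b_145 = 9;  b_146 = 9;  b_147 = 10;  b_148 = 4
  b_149 = 0;  b_150 = 10;  b_151 = 3;  b_152 = 6;  b_153 = 4;  b_154 = 7
  b_155 = 6;  b_156 = 2;  b_157 = 10;  b_158 = 10;  b_159 = 9;  b_160 = 9
  b_161 = 0;  b_162 = 2;  b_163 = 3;  b_164 = 7;  b_165 = 8;  b_166 = 10
  b_167 = 1;  b_168 = 6;  b_169 = 9;  b_170 = 2;  b_171 = 3;  b_172 = 8
  b_173 = 5;  b_174 = 5;  b_175 = 4;  b_176 = 6;  b_177 = 5;  b_178 = 0
  b_179 = 9;  b_180 = 9;  b_181 = 1;  b_182 = 1;  b_183 = 9;  b_184 = 8
  b_185 = 3;  b_186 = 4;  b_187 = 5;  b_188 = 0;  b_189 = 7;  b_190 = 0
  b_191 = 0;  b_192 = 10;  b_193 = 8;  b_194 = 9;  b_195 = 6;  b_196 = 5
  b_197 = 9;  b_198 = 4;  b_199 = 2;  b_200 = 7;  b_201 = 5;  b_202 = 2
  b_203 = 4;  b_204 = 0;  b_205 = 9;  b_206 = 8;  b_207 = 1;  b_208 = 8
  b_209 = 5;  b_210 = 5;  b_211 = 4;  b_212 = 7;  b_213 = 3;  b_214 = 3
  b_215 = 6;  b_216 = 3;  b_217 = 5;  b_218 = 9;  b_219 = 8;  b_220 = 0
  b_221 = 3;  b_222 = 8;  b_223 = 3;  b_224 = 7;  b_225 = 3;  b_226 = 4
  b_227 = 4;  b_228 = 1;  b_229 = 1;  b_230 = 10;  b_231 = 5;  b_232 = 5
  b_233 = 4;  b_234 = 4;  b_235 = 8;  b_236 = 7;  b_237 = 1;  b_238 = 2
  b_239 = 10;  b_240 = 3;  b_241 = 3;  b_242 = 3;  b_243 = 0;  b_244 = 7
  b_245 = 5;  b_246 = 10;  b_247 = 8;  b_248 = 7;  b_249 = 10;  b_250 = 2
  b_251 = 9;  b_252 = 3;  b_253 = 7;  b_254 = 6;  b_255 = 8;  b_256 = 9
  b_257 = 1;  b_258 = 1;  b_259 = 2;  b_260 = 6;  b_261 = 3;  b_262 = 10
  b_263 = 7;  b_264 = 2;  b_265 = 8;  b_266 = 0;  b_267 = 6;  b_268 = 6
  b_269 = 2;  b_270 = 3;  b_271 = 0;  b_272 = 9;  b_273 = 1;  b_274 = 0
  b_275 = 1;  b_276 = 2;  b_277 = 0;  b_278 = 4;  b_279 = 9;  b_280 = 2
  b_281 = 1;  b_282 = 10;  b_283 = 4;  b_284 = 3;  b_285 = 3;  b_286 = 7
  b_287 = 8;  b_288 = 1;  b_289 = 2;  b_290 = 2;  b_291 = 7;  b_292 = 8
  b_293 = 3;  b_294 = 0;  b_295 = 10;  b_296 = 6;  b_297 = 8;  b_298 = 3
  b_299 = 10;  b_300 = 4;  b_301 = 3;  b_302 = 8;  b_303 = 7;  b_304 = 3
  b_305 = 5;  b_306 = 8;  b_307 = 6;  b_308 = 10;  b_309 = 6;  b_310 = 8
  b_311 = 8;  b_312 = 8;  b_313 = 3;  b_314 = 1;  b_315 = 9;  b_316 = 1
  b_317 = 9;  b_318 = 9;  b_319 = 4;  b_320 = 8;  b_321 = 8;  b_322 = 6
  b_323 = 5;  b_324 = 0;  b_325 = 7
b_326 = 9·7 + 10·0 + 1·5 + 4·6 + 5·8 = 0
b_327 = 9·0 + 10·7 + 1·0 + 4·5 + 5·6 = 10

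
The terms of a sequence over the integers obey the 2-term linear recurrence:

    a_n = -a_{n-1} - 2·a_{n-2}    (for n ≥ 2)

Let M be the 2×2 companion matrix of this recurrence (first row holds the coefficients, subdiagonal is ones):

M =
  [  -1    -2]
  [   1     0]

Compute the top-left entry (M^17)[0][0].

(M^17)[0][0] is the top entry after applying M 17 times to the unit state (1, 0). Equivalently it is h_{18} for the auxiliary sequence (h_n) obeying the same recurrence with h_1 = 1 and h_i = 0 for 0 ≤ i < 1:
h_2 = -1·1 + -2·0 = -1
h_3 = -1·-1 + -2·1 = -1
h_4 = -1·-1 + -2·-1 = 3
h_5 = -1·3 + -2·-1 = -1
h_6 = -1·-1 + -2·3 = -5
h_7 = -1·-5 + -2·-1 = 7
h_8 = -1·7 + -2·-5 = 3
h_9 = -1·3 + -2·7 = -17
h_10 = -1·-17 + -2·3 = 11
h_11 = -1·11 + -2·-17 = 23
h_12 = -1·23 + -2·11 = -45
h_13 = -1·-45 + -2·23 = -1
h_14 = -1·-1 + -2·-45 = 91
h_15 = -1·91 + -2·-1 = -89
h_16 = -1·-89 + -2·91 = -93
h_17 = -1·-93 + -2·-89 = 271
h_18 = -1·271 + -2·-93 = -85

-85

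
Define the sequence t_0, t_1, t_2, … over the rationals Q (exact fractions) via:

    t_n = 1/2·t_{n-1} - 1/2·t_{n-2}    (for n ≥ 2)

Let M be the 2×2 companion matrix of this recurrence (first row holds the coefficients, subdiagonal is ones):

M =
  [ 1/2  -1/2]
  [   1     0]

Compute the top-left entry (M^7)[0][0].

-3/128

(M^7)[0][0] is the top entry after applying M 7 times to the unit state (1, 0). Equivalently it is h_{8} for the auxiliary sequence (h_n) obeying the same recurrence with h_1 = 1 and h_i = 0 for 0 ≤ i < 1:
h_2 = 1/2·1 + -1/2·0 = 1/2
h_3 = 1/2·1/2 + -1/2·1 = -1/4
h_4 = 1/2·-1/4 + -1/2·1/2 = -3/8
h_5 = 1/2·-3/8 + -1/2·-1/4 = -1/16
h_6 = 1/2·-1/16 + -1/2·-3/8 = 5/32
h_7 = 1/2·5/32 + -1/2·-1/16 = 7/64
h_8 = 1/2·7/64 + -1/2·5/32 = -3/128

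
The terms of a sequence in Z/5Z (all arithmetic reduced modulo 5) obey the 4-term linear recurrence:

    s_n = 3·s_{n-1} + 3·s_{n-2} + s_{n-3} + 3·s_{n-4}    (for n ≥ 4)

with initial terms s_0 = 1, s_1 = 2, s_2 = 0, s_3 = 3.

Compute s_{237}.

s_4 = 3·3 + 3·0 + 1·2 + 3·1 = 4
s_5 = 3·4 + 3·3 + 1·0 + 3·2 = 2
s_6 = 3·2 + 3·4 + 1·3 + 3·0 = 1
s_7 = 3·1 + 3·2 + 1·4 + 3·3 = 2
s_8 = 3·2 + 3·1 + 1·2 + 3·4 = 3
s_9 = 3·3 + 3·2 + 1·1 + 3·2 = 2
Continuing the recurrence:
  s_10 = 0;  s_11 = 0;  s_12 = 1;  s_13 = 4;  s_14 = 0;  s_15 = 3
  s_16 = 1;  s_17 = 4;  s_18 = 3;  s_19 = 1;  s_20 = 4;  s_21 = 0
  s_22 = 2;  s_23 = 3;  s_24 = 2;  s_25 = 2;  s_26 = 1;  s_27 = 0
  s_28 = 1;  s_29 = 0;  s_30 = 1;  s_31 = 4;  s_32 = 3;  s_33 = 2
  s_34 = 2;  s_35 = 2;  s_36 = 3;  s_37 = 3;  s_38 = 1;  s_39 = 1
  s_40 = 3;  s_41 = 2;  s_42 = 4;  s_43 = 4;  s_44 = 0;  s_45 = 2
  s_46 = 2;  s_47 = 4;  s_48 = 0;  s_49 = 0;  s_50 = 0;  s_51 = 2
  s_52 = 1;  s_53 = 4;  s_54 = 2;  s_55 = 0;  s_56 = 3;  s_57 = 3
  s_58 = 4;  s_59 = 4;  s_60 = 1;  s_61 = 3;  s_62 = 3;  s_63 = 1
  s_64 = 3;  s_65 = 4;  s_66 = 1;  s_67 = 1;  s_68 = 4;  s_69 = 3
  s_70 = 0;  s_71 = 1;  s_72 = 3;  s_73 = 1;  s_74 = 3;  s_75 = 3
  s_76 = 3;  s_77 = 4;  s_78 = 3;  s_79 = 3;  s_80 = 1;  s_81 = 2
  s_82 = 1;  s_83 = 4;  s_84 = 0;  s_85 = 4;  s_86 = 4;  s_87 = 1
  s_88 = 4;  s_89 = 1;  s_90 = 3;  s_91 = 4;  s_92 = 4;  s_93 = 0
  s_94 = 0;  s_95 = 1;  s_96 = 0;  s_97 = 3;  s_98 = 0;  s_99 = 2
  s_100 = 4;  s_101 = 2;  s_102 = 0;  s_103 = 1;  s_104 = 2;  s_105 = 0
  s_106 = 2;  s_107 = 1;  s_108 = 0;  s_109 = 0;  s_110 = 2;  s_111 = 4
  s_112 = 3;  s_113 = 3;  s_114 = 3;  s_115 = 3;  s_116 = 0;  s_117 = 1
  s_118 = 0;  s_119 = 2;  s_120 = 2;  s_121 = 0;  s_122 = 3;  s_123 = 2
  s_124 = 1;  s_125 = 2;  s_126 = 0;  s_127 = 3;  s_128 = 4;  s_129 = 2
  s_130 = 1;  s_131 = 2;  s_132 = 3;  s_133 = 2;  s_134 = 0;  s_135 = 0
  s_136 = 1;  s_137 = 4;  s_138 = 0;  s_139 = 3;  s_140 = 1;  s_141 = 4
  s_142 = 3;  s_143 = 1;  s_144 = 4;  s_145 = 0;  s_146 = 2;  s_147 = 3
  s_148 = 2;  s_149 = 2;  s_150 = 1;  s_151 = 0;  s_152 = 1;  s_153 = 0
  s_154 = 1;  s_155 = 4;  s_156 = 3;  s_157 = 2;  s_158 = 2;  s_159 = 2
  s_160 = 3;  s_161 = 3;  s_162 = 1;  s_163 = 1;  s_164 = 3;  s_165 = 2
  s_166 = 4;  s_167 = 4;  s_168 = 0;  s_169 = 2;  s_170 = 2;  s_171 = 4
  s_172 = 0;  s_173 = 0;  s_174 = 0;  s_175 = 2;  s_176 = 1;  s_177 = 4
  s_178 = 2;  s_179 = 0;  s_180 = 3;  s_181 = 3;  s_182 = 4;  s_183 = 4
  s_184 = 1;  s_185 = 3;  s_186 = 3;  s_187 = 1;  s_188 = 3;  s_189 = 4
  s_190 = 1;  s_191 = 1;  s_192 = 4;  s_193 = 3;  s_194 = 0;  s_195 = 1
  s_196 = 3;  s_197 = 1;  s_198 = 3;  s_199 = 3;  s_200 = 3;  s_201 = 4
  s_202 = 3;  s_203 = 3;  s_204 = 1;  s_205 = 2;  s_206 = 1;  s_207 = 4
  s_208 = 0;  s_209 = 4;  s_210 = 4;  s_211 = 1;  s_212 = 4;  s_213 = 1
  s_214 = 3;  s_215 = 4;  s_216 = 4;  s_217 = 0;  s_218 = 0;  s_219 = 1
  s_220 = 0;  s_221 = 3;  s_222 = 0;  s_223 = 2;  s_224 = 4;  s_225 = 2
  s_226 = 0;  s_227 = 1;  s_228 = 2;  s_229 = 0;  s_230 = 2;  s_231 = 1
  s_232 = 0;  s_233 = 0;  s_234 = 2;  s_235 = 4
s_236 = 3·4 + 3·2 + 1·0 + 3·0 = 3
s_237 = 3·3 + 3·4 + 1·2 + 3·0 = 3

3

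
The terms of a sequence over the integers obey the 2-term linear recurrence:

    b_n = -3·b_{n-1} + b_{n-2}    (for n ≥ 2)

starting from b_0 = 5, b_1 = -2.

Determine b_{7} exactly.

-4178

b_2 = -3·-2 + 1·5 = 11
b_3 = -3·11 + 1·-2 = -35
b_4 = -3·-35 + 1·11 = 116
b_5 = -3·116 + 1·-35 = -383
b_6 = -3·-383 + 1·116 = 1265
b_7 = -3·1265 + 1·-383 = -4178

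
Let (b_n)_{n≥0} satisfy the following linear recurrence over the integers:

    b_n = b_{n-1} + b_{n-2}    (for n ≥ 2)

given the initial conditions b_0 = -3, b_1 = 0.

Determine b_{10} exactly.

-102

b_2 = 1·0 + 1·-3 = -3
b_3 = 1·-3 + 1·0 = -3
b_4 = 1·-3 + 1·-3 = -6
b_5 = 1·-6 + 1·-3 = -9
b_6 = 1·-9 + 1·-6 = -15
b_7 = 1·-15 + 1·-9 = -24
b_8 = 1·-24 + 1·-15 = -39
b_9 = 1·-39 + 1·-24 = -63
b_10 = 1·-63 + 1·-39 = -102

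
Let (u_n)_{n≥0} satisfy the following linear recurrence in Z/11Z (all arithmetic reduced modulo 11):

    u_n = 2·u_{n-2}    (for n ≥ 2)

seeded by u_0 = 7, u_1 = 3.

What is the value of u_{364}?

u_2 = 0·3 + 2·7 = 3
u_3 = 0·3 + 2·3 = 6
u_4 = 0·6 + 2·3 = 6
u_5 = 0·6 + 2·6 = 1
u_6 = 0·1 + 2·6 = 1
u_7 = 0·1 + 2·1 = 2
u_8 = 0·2 + 2·1 = 2
u_9 = 0·2 + 2·2 = 4
u_10 = 0·4 + 2·2 = 4
u_11 = 0·4 + 2·4 = 8
u_12 = 0·8 + 2·4 = 8
u_13 = 0·8 + 2·8 = 5
u_14 = 0·5 + 2·8 = 5
u_15 = 0·5 + 2·5 = 10
u_16 = 0·10 + 2·5 = 10
u_17 = 0·10 + 2·10 = 9
u_18 = 0·9 + 2·10 = 9
u_19 = 0·9 + 2·9 = 7
u_20 = 0·7 + 2·9 = 7
u_21 = 0·7 + 2·7 = 3
(u_20, u_21) = (7, 3) = (u_0, u_1), so the sequence has period 20.
364 ≡ 4 (mod 20), hence u_364 = u_4 = 6.

6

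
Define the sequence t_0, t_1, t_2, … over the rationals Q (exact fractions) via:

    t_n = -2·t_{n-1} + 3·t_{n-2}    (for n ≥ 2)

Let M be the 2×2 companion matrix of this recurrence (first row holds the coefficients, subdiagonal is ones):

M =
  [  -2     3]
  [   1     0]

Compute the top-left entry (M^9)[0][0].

-14762

(M^9)[0][0] is the top entry after applying M 9 times to the unit state (1, 0). Equivalently it is h_{10} for the auxiliary sequence (h_n) obeying the same recurrence with h_1 = 1 and h_i = 0 for 0 ≤ i < 1:
h_2 = -2·1 + 3·0 = -2
h_3 = -2·-2 + 3·1 = 7
h_4 = -2·7 + 3·-2 = -20
h_5 = -2·-20 + 3·7 = 61
h_6 = -2·61 + 3·-20 = -182
h_7 = -2·-182 + 3·61 = 547
h_8 = -2·547 + 3·-182 = -1640
h_9 = -2·-1640 + 3·547 = 4921
h_10 = -2·4921 + 3·-1640 = -14762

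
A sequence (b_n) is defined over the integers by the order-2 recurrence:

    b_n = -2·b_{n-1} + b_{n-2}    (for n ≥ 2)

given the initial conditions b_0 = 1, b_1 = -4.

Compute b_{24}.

b_2 = -2·-4 + 1·1 = 9
b_3 = -2·9 + 1·-4 = -22
b_4 = -2·-22 + 1·9 = 53
b_5 = -2·53 + 1·-22 = -128
b_6 = -2·-128 + 1·53 = 309
b_7 = -2·309 + 1·-128 = -746
b_8 = -2·-746 + 1·309 = 1801
b_9 = -2·1801 + 1·-746 = -4348
b_10 = -2·-4348 + 1·1801 = 10497
b_11 = -2·10497 + 1·-4348 = -25342
b_12 = -2·-25342 + 1·10497 = 61181
b_13 = -2·61181 + 1·-25342 = -147704
b_14 = -2·-147704 + 1·61181 = 356589
b_15 = -2·356589 + 1·-147704 = -860882
b_16 = -2·-860882 + 1·356589 = 2078353
b_17 = -2·2078353 + 1·-860882 = -5017588
b_18 = -2·-5017588 + 1·2078353 = 12113529
b_19 = -2·12113529 + 1·-5017588 = -29244646
b_20 = -2·-29244646 + 1·12113529 = 70602821
b_21 = -2·70602821 + 1·-29244646 = -170450288
b_22 = -2·-170450288 + 1·70602821 = 411503397
b_23 = -2·411503397 + 1·-170450288 = -993457082
b_24 = -2·-993457082 + 1·411503397 = 2398417561

2398417561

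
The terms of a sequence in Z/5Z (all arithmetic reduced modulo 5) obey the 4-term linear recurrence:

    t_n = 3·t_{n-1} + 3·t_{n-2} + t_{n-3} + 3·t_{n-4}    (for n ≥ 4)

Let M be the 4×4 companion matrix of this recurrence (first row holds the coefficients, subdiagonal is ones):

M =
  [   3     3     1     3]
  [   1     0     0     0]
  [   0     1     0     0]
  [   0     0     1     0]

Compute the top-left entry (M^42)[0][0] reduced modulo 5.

(M^42)[0][0] is the top entry after applying M 42 times to the unit state (1, 0, 0, 0). Equivalently it is h_{45} for the auxiliary sequence (h_n) obeying the same recurrence with h_3 = 1 and h_i = 0 for 0 ≤ i < 3:
h_4 = 3·1 + 3·0 + 1·0 + 3·0 = 3
h_5 = 3·3 + 3·1 + 1·0 + 3·0 = 2
h_6 = 3·2 + 3·3 + 1·1 + 3·0 = 1
h_7 = 3·1 + 3·2 + 1·3 + 3·1 = 0
h_8 = 3·0 + 3·1 + 1·2 + 3·3 = 4
h_9 = 3·4 + 3·0 + 1·1 + 3·2 = 4
h_10 = 3·4 + 3·4 + 1·0 + 3·1 = 2
h_11 = 3·2 + 3·4 + 1·4 + 3·0 = 2
h_12 = 3·2 + 3·2 + 1·4 + 3·4 = 3
h_13 = 3·3 + 3·2 + 1·2 + 3·4 = 4
h_14 = 3·4 + 3·3 + 1·2 + 3·2 = 4
h_15 = 3·4 + 3·4 + 1·3 + 3·2 = 3
h_16 = 3·3 + 3·4 + 1·4 + 3·3 = 4
h_17 = 3·4 + 3·3 + 1·4 + 3·4 = 2
h_18 = 3·2 + 3·4 + 1·3 + 3·4 = 3
h_19 = 3·3 + 3·2 + 1·4 + 3·3 = 3
h_20 = 3·3 + 3·3 + 1·2 + 3·4 = 2
h_21 = 3·2 + 3·3 + 1·3 + 3·2 = 4
h_22 = 3·4 + 3·2 + 1·3 + 3·3 = 0
h_23 = 3·0 + 3·4 + 1·2 + 3·3 = 3
h_24 = 3·3 + 3·0 + 1·4 + 3·2 = 4
h_25 = 3·4 + 3·3 + 1·0 + 3·4 = 3
h_26 = 3·3 + 3·4 + 1·3 + 3·0 = 4
h_27 = 3·4 + 3·3 + 1·4 + 3·3 = 4
h_28 = 3·4 + 3·4 + 1·3 + 3·4 = 4
h_29 = 3·4 + 3·4 + 1·4 + 3·3 = 2
h_30 = 3·2 + 3·4 + 1·4 + 3·4 = 4
h_31 = 3·4 + 3·2 + 1·4 + 3·4 = 4
h_32 = 3·4 + 3·4 + 1·2 + 3·4 = 3
h_33 = 3·3 + 3·4 + 1·4 + 3·2 = 1
h_34 = 3·1 + 3·3 + 1·4 + 3·4 = 3
h_35 = 3·3 + 3·1 + 1·3 + 3·4 = 2
h_36 = 3·2 + 3·3 + 1·1 + 3·3 = 0
h_37 = 3·0 + 3·2 + 1·3 + 3·1 = 2
h_38 = 3·2 + 3·0 + 1·2 + 3·3 = 2
h_39 = 3·2 + 3·2 + 1·0 + 3·2 = 3
h_40 = 3·3 + 3·2 + 1·2 + 3·0 = 2
h_41 = 3·2 + 3·3 + 1·2 + 3·2 = 3
h_42 = 3·3 + 3·2 + 1·3 + 3·2 = 4
h_43 = 3·4 + 3·3 + 1·2 + 3·3 = 2
h_44 = 3·2 + 3·4 + 1·3 + 3·2 = 2
h_45 = 3·2 + 3·2 + 1·4 + 3·3 = 0

0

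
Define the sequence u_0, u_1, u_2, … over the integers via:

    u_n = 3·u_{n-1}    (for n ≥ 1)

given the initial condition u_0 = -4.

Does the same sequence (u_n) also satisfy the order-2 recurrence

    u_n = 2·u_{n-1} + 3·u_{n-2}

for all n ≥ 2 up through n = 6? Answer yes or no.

yes

Terms u_0..u_6: -4, -12, -36, -108, -324, -972, -2916
n=2: candidate gives -36, actual u_2 = -36 ✓
n=3: candidate gives -108, actual u_3 = -108 ✓
n=4: candidate gives -324, actual u_4 = -324 ✓
n=5: candidate gives -972, actual u_5 = -972 ✓
n=6: candidate gives -2916, actual u_6 = -2916 ✓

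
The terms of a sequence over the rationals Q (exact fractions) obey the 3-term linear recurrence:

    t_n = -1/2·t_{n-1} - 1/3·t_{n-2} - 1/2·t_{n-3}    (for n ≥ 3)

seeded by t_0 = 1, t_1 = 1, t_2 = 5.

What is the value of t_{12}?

t_3 = -1/2·5 + -1/3·1 + -1/2·1 = -10/3
t_4 = -1/2·-10/3 + -1/3·5 + -1/2·1 = -1/2
t_5 = -1/2·-1/2 + -1/3·-10/3 + -1/2·5 = -41/36
t_6 = -1/2·-41/36 + -1/3·-1/2 + -1/2·-10/3 = 173/72
t_7 = -1/2·173/72 + -1/3·-41/36 + -1/2·-1/2 = -247/432
t_8 = -1/2·-247/432 + -1/3·173/72 + -1/2·-41/36 = 47/864
t_9 = -1/2·47/864 + -1/3·-247/432 + -1/2·173/72 = -5381/5184
t_10 = -1/2·-5381/5184 + -1/3·47/864 + -1/2·-247/432 = 2719/3456
t_11 = -1/2·2719/3456 + -1/3·-5381/5184 + -1/2·47/864 = -4639/62208
t_12 = -1/2·-4639/62208 + -1/3·2719/3456 + -1/2·-5381/5184 = 36583/124416

36583/124416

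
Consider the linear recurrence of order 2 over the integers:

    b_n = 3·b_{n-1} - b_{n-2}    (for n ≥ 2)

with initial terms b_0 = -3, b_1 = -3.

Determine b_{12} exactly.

b_2 = 3·-3 + -1·-3 = -6
b_3 = 3·-6 + -1·-3 = -15
b_4 = 3·-15 + -1·-6 = -39
b_5 = 3·-39 + -1·-15 = -102
b_6 = 3·-102 + -1·-39 = -267
b_7 = 3·-267 + -1·-102 = -699
b_8 = 3·-699 + -1·-267 = -1830
b_9 = 3·-1830 + -1·-699 = -4791
b_10 = 3·-4791 + -1·-1830 = -12543
b_11 = 3·-12543 + -1·-4791 = -32838
b_12 = 3·-32838 + -1·-12543 = -85971

-85971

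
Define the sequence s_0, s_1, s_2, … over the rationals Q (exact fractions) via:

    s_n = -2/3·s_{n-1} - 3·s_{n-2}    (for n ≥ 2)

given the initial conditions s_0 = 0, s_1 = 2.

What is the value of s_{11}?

15520514/59049

s_2 = -2/3·2 + -3·0 = -4/3
s_3 = -2/3·-4/3 + -3·2 = -46/9
s_4 = -2/3·-46/9 + -3·-4/3 = 200/27
s_5 = -2/3·200/27 + -3·-46/9 = 842/81
s_6 = -2/3·842/81 + -3·200/27 = -7084/243
s_7 = -2/3·-7084/243 + -3·842/81 = -8566/729
s_8 = -2/3·-8566/729 + -3·-7084/243 = 208400/2187
s_9 = -2/3·208400/2187 + -3·-8566/729 = -185518/6561
s_10 = -2/3·-185518/6561 + -3·208400/2187 = -5255764/19683
s_11 = -2/3·-5255764/19683 + -3·-185518/6561 = 15520514/59049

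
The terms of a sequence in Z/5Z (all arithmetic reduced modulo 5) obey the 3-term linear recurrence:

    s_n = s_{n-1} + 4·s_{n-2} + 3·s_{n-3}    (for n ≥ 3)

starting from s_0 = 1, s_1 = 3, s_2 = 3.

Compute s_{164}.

s_3 = 1·3 + 4·3 + 3·1 = 3
s_4 = 1·3 + 4·3 + 3·3 = 4
s_5 = 1·4 + 4·3 + 3·3 = 0
s_6 = 1·0 + 4·4 + 3·3 = 0
s_7 = 1·0 + 4·0 + 3·4 = 2
s_8 = 1·2 + 4·0 + 3·0 = 2
s_9 = 1·2 + 4·2 + 3·0 = 0
s_10 = 1·0 + 4·2 + 3·2 = 4
s_11 = 1·4 + 4·0 + 3·2 = 0
s_12 = 1·0 + 4·4 + 3·0 = 1
s_13 = 1·1 + 4·0 + 3·4 = 3
s_14 = 1·3 + 4·1 + 3·0 = 2
s_15 = 1·2 + 4·3 + 3·1 = 2
s_16 = 1·2 + 4·2 + 3·3 = 4
s_17 = 1·4 + 4·2 + 3·2 = 3
s_18 = 1·3 + 4·4 + 3·2 = 0
s_19 = 1·0 + 4·3 + 3·4 = 4
s_20 = 1·4 + 4·0 + 3·3 = 3
s_21 = 1·3 + 4·4 + 3·0 = 4
s_22 = 1·4 + 4·3 + 3·4 = 3
s_23 = 1·3 + 4·4 + 3·3 = 3
s_24 = 1·3 + 4·3 + 3·4 = 2
s_25 = 1·2 + 4·3 + 3·3 = 3
s_26 = 1·3 + 4·2 + 3·3 = 0
s_27 = 1·0 + 4·3 + 3·2 = 3
s_28 = 1·3 + 4·0 + 3·3 = 2
s_29 = 1·2 + 4·3 + 3·0 = 4
s_30 = 1·4 + 4·2 + 3·3 = 1
s_31 = 1·1 + 4·4 + 3·2 = 3
s_32 = 1·3 + 4·1 + 3·4 = 4
s_33 = 1·4 + 4·3 + 3·1 = 4
s_34 = 1·4 + 4·4 + 3·3 = 4
s_35 = 1·4 + 4·4 + 3·4 = 2
s_36 = 1·2 + 4·4 + 3·4 = 0
s_37 = 1·0 + 4·2 + 3·4 = 0
s_38 = 1·0 + 4·0 + 3·2 = 1
s_39 = 1·1 + 4·0 + 3·0 = 1
s_40 = 1·1 + 4·1 + 3·0 = 0
s_41 = 1·0 + 4·1 + 3·1 = 2
s_42 = 1·2 + 4·0 + 3·1 = 0
s_43 = 1·0 + 4·2 + 3·0 = 3
s_44 = 1·3 + 4·0 + 3·2 = 4
s_45 = 1·4 + 4·3 + 3·0 = 1
s_46 = 1·1 + 4·4 + 3·3 = 1
s_47 = 1·1 + 4·1 + 3·4 = 2
s_48 = 1·2 + 4·1 + 3·1 = 4
s_49 = 1·4 + 4·2 + 3·1 = 0
s_50 = 1·0 + 4·4 + 3·2 = 2
s_51 = 1·2 + 4·0 + 3·4 = 4
s_52 = 1·4 + 4·2 + 3·0 = 2
s_53 = 1·2 + 4·4 + 3·2 = 4
s_54 = 1·4 + 4·2 + 3·4 = 4
s_55 = 1·4 + 4·4 + 3·2 = 1
s_56 = 1·1 + 4·4 + 3·4 = 4
s_57 = 1·4 + 4·1 + 3·4 = 0
s_58 = 1·0 + 4·4 + 3·1 = 4
s_59 = 1·4 + 4·0 + 3·4 = 1
s_60 = 1·1 + 4·4 + 3·0 = 2
s_61 = 1·2 + 4·1 + 3·4 = 3
s_62 = 1·3 + 4·2 + 3·1 = 4
s_63 = 1·4 + 4·3 + 3·2 = 2
s_64 = 1·2 + 4·4 + 3·3 = 2
s_65 = 1·2 + 4·2 + 3·4 = 2
s_66 = 1·2 + 4·2 + 3·2 = 1
s_67 = 1·1 + 4·2 + 3·2 = 0
s_68 = 1·0 + 4·1 + 3·2 = 0
s_69 = 1·0 + 4·0 + 3·1 = 3
s_70 = 1·3 + 4·0 + 3·0 = 3
s_71 = 1·3 + 4·3 + 3·0 = 0
s_72 = 1·0 + 4·3 + 3·3 = 1
s_73 = 1·1 + 4·0 + 3·3 = 0
s_74 = 1·0 + 4·1 + 3·0 = 4
s_75 = 1·4 + 4·0 + 3·1 = 2
s_76 = 1·2 + 4·4 + 3·0 = 3
s_77 = 1·3 + 4·2 + 3·4 = 3
s_78 = 1·3 + 4·3 + 3·2 = 1
s_79 = 1·1 + 4·3 + 3·3 = 2
s_80 = 1·2 + 4·1 + 3·3 = 0
s_81 = 1·0 + 4·2 + 3·1 = 1
s_82 = 1·1 + 4·0 + 3·2 = 2
s_83 = 1·2 + 4·1 + 3·0 = 1
s_84 = 1·1 + 4·2 + 3·1 = 2
s_85 = 1·2 + 4·1 + 3·2 = 2
s_86 = 1·2 + 4·2 + 3·1 = 3
s_87 = 1·3 + 4·2 + 3·2 = 2
s_88 = 1·2 + 4·3 + 3·2 = 0
s_89 = 1·0 + 4·2 + 3·3 = 2
s_90 = 1·2 + 4·0 + 3·2 = 3
s_91 = 1·3 + 4·2 + 3·0 = 1
s_92 = 1·1 + 4·3 + 3·2 = 4
s_93 = 1·4 + 4·1 + 3·3 = 2
s_94 = 1·2 + 4·4 + 3·1 = 1
s_95 = 1·1 + 4·2 + 3·4 = 1
s_96 = 1·1 + 4·1 + 3·2 = 1
s_97 = 1·1 + 4·1 + 3·1 = 3
s_98 = 1·3 + 4·1 + 3·1 = 0
s_99 = 1·0 + 4·3 + 3·1 = 0
s_100 = 1·0 + 4·0 + 3·3 = 4
s_101 = 1·4 + 4·0 + 3·0 = 4
s_102 = 1·4 + 4·4 + 3·0 = 0
s_103 = 1·0 + 4·4 + 3·4 = 3
s_104 = 1·3 + 4·0 + 3·4 = 0
s_105 = 1·0 + 4·3 + 3·0 = 2
s_106 = 1·2 + 4·0 + 3·3 = 1
s_107 = 1·1 + 4·2 + 3·0 = 4
s_108 = 1·4 + 4·1 + 3·2 = 4
s_109 = 1·4 + 4·4 + 3·1 = 3
s_110 = 1·3 + 4·4 + 3·4 = 1
s_111 = 1·1 + 4·3 + 3·4 = 0
s_112 = 1·0 + 4·1 + 3·3 = 3
s_113 = 1·3 + 4·0 + 3·1 = 1
s_114 = 1·1 + 4·3 + 3·0 = 3
s_115 = 1·3 + 4·1 + 3·3 = 1
s_116 = 1·1 + 4·3 + 3·1 = 1
s_117 = 1·1 + 4·1 + 3·3 = 4
s_118 = 1·4 + 4·1 + 3·1 = 1
s_119 = 1·1 + 4·4 + 3·1 = 0
s_120 = 1·0 + 4·1 + 3·4 = 1
s_121 = 1·1 + 4·0 + 3·1 = 4
s_122 = 1·4 + 4·1 + 3·0 = 3
s_123 = 1·3 + 4·4 + 3·1 = 2
s_124 = 1·2 + 4·3 + 3·4 = 1
s_125 = 1·1 + 4·2 + 3·3 = 3
s_126 = 1·3 + 4·1 + 3·2 = 3
s_127 = 1·3 + 4·3 + 3·1 = 3
s_128 = 1·3 + 4·3 + 3·3 = 4
s_129 = 1·4 + 4·3 + 3·3 = 0
s_130 = 1·0 + 4·4 + 3·3 = 0
s_131 = 1·0 + 4·0 + 3·4 = 2
s_132 = 1·2 + 4·0 + 3·0 = 2
s_133 = 1·2 + 4·2 + 3·0 = 0
s_134 = 1·0 + 4·2 + 3·2 = 4
s_135 = 1·4 + 4·0 + 3·2 = 0
s_136 = 1·0 + 4·4 + 3·0 = 1
s_137 = 1·1 + 4·0 + 3·4 = 3
s_138 = 1·3 + 4·1 + 3·0 = 2
s_139 = 1·2 + 4·3 + 3·1 = 2
s_140 = 1·2 + 4·2 + 3·3 = 4
s_141 = 1·4 + 4·2 + 3·2 = 3
s_142 = 1·3 + 4·4 + 3·2 = 0
s_143 = 1·0 + 4·3 + 3·4 = 4
s_144 = 1·4 + 4·0 + 3·3 = 3
s_145 = 1·3 + 4·4 + 3·0 = 4
s_146 = 1·4 + 4·3 + 3·4 = 3
s_147 = 1·3 + 4·4 + 3·3 = 3
s_148 = 1·3 + 4·3 + 3·4 = 2
s_149 = 1·2 + 4·3 + 3·3 = 3
s_150 = 1·3 + 4·2 + 3·3 = 0
s_151 = 1·0 + 4·3 + 3·2 = 3
s_152 = 1·3 + 4·0 + 3·3 = 2
s_153 = 1·2 + 4·3 + 3·0 = 4
s_154 = 1·4 + 4·2 + 3·3 = 1
s_155 = 1·1 + 4·4 + 3·2 = 3
s_156 = 1·3 + 4·1 + 3·4 = 4
s_157 = 1·4 + 4·3 + 3·1 = 4
s_158 = 1·4 + 4·4 + 3·3 = 4
s_159 = 1·4 + 4·4 + 3·4 = 2
s_160 = 1·2 + 4·4 + 3·4 = 0
s_161 = 1·0 + 4·2 + 3·4 = 0
s_162 = 1·0 + 4·0 + 3·2 = 1
s_163 = 1·1 + 4·0 + 3·0 = 1
s_164 = 1·1 + 4·1 + 3·0 = 0

0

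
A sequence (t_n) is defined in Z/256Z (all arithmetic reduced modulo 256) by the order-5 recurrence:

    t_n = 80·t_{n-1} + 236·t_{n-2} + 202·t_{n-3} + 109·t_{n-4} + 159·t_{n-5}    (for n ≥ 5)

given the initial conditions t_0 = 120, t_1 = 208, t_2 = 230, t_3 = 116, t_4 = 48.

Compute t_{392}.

182

t_5 = 80·48 + 236·116 + 202·230 + 109·208 + 159·120 = 132
t_6 = 80·132 + 236·48 + 202·116 + 109·230 + 159·208 = 38
t_7 = 80·38 + 236·132 + 202·48 + 109·116 + 159·230 = 174
t_8 = 80·174 + 236·38 + 202·132 + 109·48 + 159·116 = 12
t_9 = 80·12 + 236·174 + 202·38 + 109·132 + 159·48 = 40
t_10 = 80·40 + 236·12 + 202·174 + 109·38 + 159·132 = 6
Continuing the recurrence:
  t_11 = 232;  t_12 = 198;  t_13 = 248;  t_14 = 126;  t_15 = 190;  t_16 = 158
  t_17 = 134;  t_18 = 34;  t_19 = 252;  t_20 = 28;  t_21 = 20;  t_22 = 156
  t_23 = 178;  t_24 = 168;  t_25 = 152;  t_26 = 172;  t_27 = 30;  t_28 = 246
  t_29 = 80;  t_30 = 24;  t_31 = 246;  t_32 = 128;  t_33 = 146;  t_34 = 164
  t_35 = 126;  t_36 = 14;  t_37 = 154;  t_38 = 246;  t_39 = 102;  t_40 = 100
  t_41 = 168;  t_42 = 144;  t_43 = 0;  t_44 = 62;  t_45 = 164;  t_46 = 16
  t_47 = 140;  t_48 = 78;  t_49 = 102;  t_50 = 236;  t_51 = 224;  t_52 = 54
  t_53 = 120;  t_54 = 222;  t_55 = 144;  t_56 = 118;  t_57 = 110;  t_58 = 214
  t_59 = 150;  t_60 = 162;  t_61 = 228;  t_62 = 100;  t_63 = 12;  t_64 = 252
  t_65 = 106;  t_66 = 24;  t_67 = 72;  t_68 = 4;  t_69 = 54;  t_70 = 110
  t_71 = 224;  t_72 = 112;  t_73 = 198;  t_74 = 64;  t_75 = 154;  t_76 = 44
  t_77 = 22;  t_78 = 46;  t_79 = 178;  t_80 = 198;  t_81 = 246;  t_82 = 28
  t_83 = 32;  t_84 = 200;  t_85 = 208;  t_86 = 86;  t_87 = 116;  t_88 = 176
  t_89 = 148;  t_90 = 214;  t_91 = 254;  t_92 = 108;  t_93 = 24;  t_94 = 134
  t_95 = 72;  t_96 = 182;  t_97 = 72;  t_98 = 14;  t_99 = 62;  t_100 = 78
  t_101 = 70;  t_102 = 98;  t_103 = 204;  t_104 = 12;  t_105 = 100;  t_106 = 124
  t_107 = 34;  t_108 = 168;  t_109 = 184;  t_110 = 28;  t_111 = 110;  t_112 = 6
  t_113 = 16;  t_114 = 136;  t_115 = 54;  t_116 = 192;  t_117 = 162;  t_118 = 20
  t_119 = 142;  t_120 = 238;  t_121 = 74;  t_122 = 182;  t_123 = 198;  t_124 = 148
  t_125 = 184;  t_126 = 160;  t_127 = 192;  t_128 = 174;  t_129 = 228;  t_130 = 144
  t_131 = 156;  t_132 = 190;  t_133 = 246;  t_134 = 12;  t_135 = 80;  t_136 = 246
  t_137 = 216;  t_138 = 78;  t_139 = 32;  t_140 = 198;  t_141 = 174;  t_142 = 134
  t_143 = 150;  t_144 = 226;  t_145 = 180;  t_146 = 20;  t_147 = 156;  t_148 = 156
  t_149 = 90;  t_150 = 88;  t_151 = 104;  t_152 = 244;  t_153 = 198;  t_154 = 62
  t_155 = 96;  t_156 = 224;  t_157 = 70;  t_158 = 128;  t_159 = 170;  t_160 = 92
  t_161 = 102;  t_162 = 206;  t_163 = 226;  t_164 = 198;  t_165 = 86;  t_166 = 204
  t_167 = 112;  t_168 = 152;  t_169 = 80;  t_170 = 198;  t_171 = 244;  t_172 = 48
  t_173 = 164;  t_174 = 6;  t_175 = 206;  t_176 = 76;  t_177 = 8;  t_178 = 134
  t_179 = 168;  t_180 = 166;  t_181 = 24;  t_182 = 30;  t_183 = 62;  t_184 = 254
  t_185 = 134;  t_186 = 162;  t_187 = 156;  t_188 = 124;  t_189 = 52;  t_190 = 220
  t_191 = 146;  t_192 = 40;  t_193 = 216;  t_194 = 140;  t_195 = 62;  t_196 = 150
  t_197 = 80;  t_198 = 248;  t_199 = 246;  t_200 = 0;  t_201 = 178;  t_202 = 4
  t_203 = 30;  t_204 = 78;  t_205 = 250;  t_206 = 246;  t_207 = 38;  t_208 = 196
  t_209 = 72;  t_210 = 48;  t_211 = 0;  t_212 = 30;  t_213 = 164;  t_214 = 16
  t_215 = 172;  t_216 = 174;  t_217 = 6;  t_218 = 172;  t_219 = 192;  t_220 = 54
  t_221 = 56;  t_222 = 190;  t_223 = 48;  t_224 = 150;  t_225 = 110;  t_226 = 54
  t_227 = 22;  t_228 = 34;  t_229 = 132;  t_230 = 68;  t_231 = 172;  t_232 = 188
  t_233 = 74;  t_234 = 24;  t_235 = 136;  t_236 = 228;  t_237 = 214;  t_238 = 142
  t_239 = 96;  t_240 = 80;  t_241 = 70;  t_242 = 192;  t_243 = 186;  t_244 = 12
  t_245 = 54;  t_246 = 238;  t_247 = 18;  t_248 = 70;  t_249 = 182;  t_250 = 124
  t_251 = 64;  t_252 = 232;  t_253 = 80;  t_254 = 54;  t_255 = 244;  t_256 = 176
  t_257 = 180;  t_258 = 182;  t_259 = 30;  t_260 = 172;  t_261 = 248;  t_262 = 6
  t_263 = 8;  t_264 = 150;  t_265 = 104;  t_266 = 174;  t_267 = 190;  t_268 = 174
  t_269 = 70;  t_270 = 226;  t_271 = 108;  t_272 = 108;  t_273 = 132;  t_274 = 188
  t_275 = 2;  t_276 = 40;  t_277 = 248;  t_278 = 252;  t_279 = 142;  t_280 = 166
  t_281 = 16;  t_282 = 104;  t_283 = 54;  t_284 = 64;  t_285 = 194;  t_286 = 116
  t_287 = 46;  t_288 = 46;  t_289 = 170;  t_290 = 182;  t_291 = 134;  t_292 = 244
  t_293 = 88;  t_294 = 64;  t_295 = 192;  t_296 = 142;  t_297 = 228;  t_298 = 144
  t_299 = 188;  t_300 = 30;  t_301 = 150;  t_302 = 204;  t_303 = 48;  t_304 = 246
  t_305 = 152;  t_306 = 46;  t_307 = 192;  t_308 = 230;  t_309 = 174;  t_310 = 230
  t_311 = 22;  t_312 = 98;  t_313 = 84;  t_314 = 244;  t_315 = 60;  t_316 = 92
  t_317 = 58;  t_318 = 88;  t_319 = 168;  t_320 = 212;  t_321 = 102;  t_322 = 94
  t_323 = 224;  t_324 = 192;  t_325 = 198;  t_326 = 0;  t_327 = 202;  t_328 = 60
  t_329 = 134;  t_330 = 142;  t_331 = 66;  t_332 = 70;  t_333 = 22;  t_334 = 44
  t_335 = 144;  t_336 = 184;  t_337 = 208;  t_338 = 166;  t_339 = 116;  t_340 = 48
  t_341 = 196;  t_342 = 230;  t_343 = 238;  t_344 = 140;  t_345 = 232;  t_346 = 6
  t_347 = 104;  t_348 = 134;  t_349 = 56;  t_350 = 190;  t_351 = 190;  t_352 = 94
  t_353 = 134;  t_354 = 34;  t_355 = 60;  t_356 = 220;  t_357 = 84;  t_358 = 28
  t_359 = 114;  t_360 = 168;  t_361 = 24;  t_362 = 108;  t_363 = 94;  t_364 = 54
  t_365 = 80;  t_366 = 216;  t_367 = 246;  t_368 = 128;  t_369 = 210;  t_370 = 100
  t_371 = 190;  t_372 = 142;  t_373 = 90;  t_374 = 246;  t_375 = 230;  t_376 = 36
  t_377 = 232;  t_378 = 208;  t_379 = 0;  t_380 = 254;  t_381 = 164;  t_382 = 16
  t_383 = 204;  t_384 = 14;  t_385 = 166;  t_386 = 108;  t_387 = 160;  t_388 = 54
  t_389 = 248;  t_390 = 158
t_391 = 80·158 + 236·248 + 202·54 + 109·160 + 159·108 = 208
t_392 = 80·208 + 236·158 + 202·248 + 109·54 + 159·160 = 182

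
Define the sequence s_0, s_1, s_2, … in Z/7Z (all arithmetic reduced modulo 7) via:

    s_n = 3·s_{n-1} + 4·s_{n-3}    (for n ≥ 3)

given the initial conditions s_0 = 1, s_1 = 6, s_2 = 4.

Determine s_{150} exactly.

0

s_3 = 3·4 + 0·6 + 4·1 = 2
s_4 = 3·2 + 0·4 + 4·6 = 2
s_5 = 3·2 + 0·2 + 4·4 = 1
s_6 = 3·1 + 0·2 + 4·2 = 4
s_7 = 3·4 + 0·1 + 4·2 = 6
s_8 = 3·6 + 0·4 + 4·1 = 1
s_9 = 3·1 + 0·6 + 4·4 = 5
s_10 = 3·5 + 0·1 + 4·6 = 4
s_11 = 3·4 + 0·5 + 4·1 = 2
s_12 = 3·2 + 0·4 + 4·5 = 5
s_13 = 3·5 + 0·2 + 4·4 = 3
s_14 = 3·3 + 0·5 + 4·2 = 3
s_15 = 3·3 + 0·3 + 4·5 = 1
s_16 = 3·1 + 0·3 + 4·3 = 1
s_17 = 3·1 + 0·1 + 4·3 = 1
s_18 = 3·1 + 0·1 + 4·1 = 0
s_19 = 3·0 + 0·1 + 4·1 = 4
s_20 = 3·4 + 0·0 + 4·1 = 2
s_21 = 3·2 + 0·4 + 4·0 = 6
s_22 = 3·6 + 0·2 + 4·4 = 6
s_23 = 3·6 + 0·6 + 4·2 = 5
s_24 = 3·5 + 0·6 + 4·6 = 4
s_25 = 3·4 + 0·5 + 4·6 = 1
s_26 = 3·1 + 0·4 + 4·5 = 2
s_27 = 3·2 + 0·1 + 4·4 = 1
s_28 = 3·1 + 0·2 + 4·1 = 0
s_29 = 3·0 + 0·1 + 4·2 = 1
s_30 = 3·1 + 0·0 + 4·1 = 0
s_31 = 3·0 + 0·1 + 4·0 = 0
s_32 = 3·0 + 0·0 + 4·1 = 4
s_33 = 3·4 + 0·0 + 4·0 = 5
s_34 = 3·5 + 0·4 + 4·0 = 1
s_35 = 3·1 + 0·5 + 4·4 = 5
s_36 = 3·5 + 0·1 + 4·5 = 0
s_37 = 3·0 + 0·5 + 4·1 = 4
s_38 = 3·4 + 0·0 + 4·5 = 4
s_39 = 3·4 + 0·4 + 4·0 = 5
s_40 = 3·5 + 0·4 + 4·4 = 3
s_41 = 3·3 + 0·5 + 4·4 = 4
s_42 = 3·4 + 0·3 + 4·5 = 4
s_43 = 3·4 + 0·4 + 4·3 = 3
s_44 = 3·3 + 0·4 + 4·4 = 4
s_45 = 3·4 + 0·3 + 4·4 = 0
s_46 = 3·0 + 0·4 + 4·3 = 5
s_47 = 3·5 + 0·0 + 4·4 = 3
s_48 = 3·3 + 0·5 + 4·0 = 2
s_49 = 3·2 + 0·3 + 4·5 = 5
s_50 = 3·5 + 0·2 + 4·3 = 6
s_51 = 3·6 + 0·5 + 4·2 = 5
s_52 = 3·5 + 0·6 + 4·5 = 0
s_53 = 3·0 + 0·5 + 4·6 = 3
s_54 = 3·3 + 0·0 + 4·5 = 1
s_55 = 3·1 + 0·3 + 4·0 = 3
s_56 = 3·3 + 0·1 + 4·3 = 0
s_57 = 3·0 + 0·3 + 4·1 = 4
s_58 = 3·4 + 0·0 + 4·3 = 3
s_59 = 3·3 + 0·4 + 4·0 = 2
s_60 = 3·2 + 0·3 + 4·4 = 1
s_61 = 3·1 + 0·2 + 4·3 = 1
s_62 = 3·1 + 0·1 + 4·2 = 4
s_63 = 3·4 + 0·1 + 4·1 = 2
s_64 = 3·2 + 0·4 + 4·1 = 3
s_65 = 3·3 + 0·2 + 4·4 = 4
s_66 = 3·4 + 0·3 + 4·2 = 6
s_67 = 3·6 + 0·4 + 4·3 = 2
s_68 = 3·2 + 0·6 + 4·4 = 1
s_69 = 3·1 + 0·2 + 4·6 = 6
s_70 = 3·6 + 0·1 + 4·2 = 5
s_71 = 3·5 + 0·6 + 4·1 = 5
s_72 = 3·5 + 0·5 + 4·6 = 4
s_73 = 3·4 + 0·5 + 4·5 = 4
s_74 = 3·4 + 0·4 + 4·5 = 4
s_75 = 3·4 + 0·4 + 4·4 = 0
s_76 = 3·0 + 0·4 + 4·4 = 2
s_77 = 3·2 + 0·0 + 4·4 = 1
s_78 = 3·1 + 0·2 + 4·0 = 3
s_79 = 3·3 + 0·1 + 4·2 = 3
s_80 = 3·3 + 0·3 + 4·1 = 6
s_81 = 3·6 + 0·3 + 4·3 = 2
s_82 = 3·2 + 0·6 + 4·3 = 4
s_83 = 3·4 + 0·2 + 4·6 = 1
s_84 = 3·1 + 0·4 + 4·2 = 4
s_85 = 3·4 + 0·1 + 4·4 = 0
s_86 = 3·0 + 0·4 + 4·1 = 4
s_87 = 3·4 + 0·0 + 4·4 = 0
s_88 = 3·0 + 0·4 + 4·0 = 0
s_89 = 3·0 + 0·0 + 4·4 = 2
s_90 = 3·2 + 0·0 + 4·0 = 6
s_91 = 3·6 + 0·2 + 4·0 = 4
s_92 = 3·4 + 0·6 + 4·2 = 6
s_93 = 3·6 + 0·4 + 4·6 = 0
s_94 = 3·0 + 0·6 + 4·4 = 2
s_95 = 3·2 + 0·0 + 4·6 = 2
s_96 = 3·2 + 0·2 + 4·0 = 6
s_97 = 3·6 + 0·2 + 4·2 = 5
s_98 = 3·5 + 0·6 + 4·2 = 2
s_99 = 3·2 + 0·5 + 4·6 = 2
s_100 = 3·2 + 0·2 + 4·5 = 5
s_101 = 3·5 + 0·2 + 4·2 = 2
s_102 = 3·2 + 0·5 + 4·2 = 0
s_103 = 3·0 + 0·2 + 4·5 = 6
s_104 = 3·6 + 0·0 + 4·2 = 5
s_105 = 3·5 + 0·6 + 4·0 = 1
s_106 = 3·1 + 0·5 + 4·6 = 6
s_107 = 3·6 + 0·1 + 4·5 = 3
s_108 = 3·3 + 0·6 + 4·1 = 6
s_109 = 3·6 + 0·3 + 4·6 = 0
s_110 = 3·0 + 0·6 + 4·3 = 5
s_111 = 3·5 + 0·0 + 4·6 = 4
s_112 = 3·4 + 0·5 + 4·0 = 5
s_113 = 3·5 + 0·4 + 4·5 = 0
s_114 = 3·0 + 0·5 + 4·4 = 2
s_115 = 3·2 + 0·0 + 4·5 = 5
s_116 = 3·5 + 0·2 + 4·0 = 1
s_117 = 3·1 + 0·5 + 4·2 = 4
s_118 = 3·4 + 0·1 + 4·5 = 4
s_119 = 3·4 + 0·4 + 4·1 = 2
s_120 = 3·2 + 0·4 + 4·4 = 1
s_121 = 3·1 + 0·2 + 4·4 = 5
s_122 = 3·5 + 0·1 + 4·2 = 2
s_123 = 3·2 + 0·5 + 4·1 = 3
s_124 = 3·3 + 0·2 + 4·5 = 1
s_125 = 3·1 + 0·3 + 4·2 = 4
s_126 = 3·4 + 0·1 + 4·3 = 3
s_127 = 3·3 + 0·4 + 4·1 = 6
s_128 = 3·6 + 0·3 + 4·4 = 6
s_129 = 3·6 + 0·6 + 4·3 = 2
s_130 = 3·2 + 0·6 + 4·6 = 2
s_131 = 3·2 + 0·2 + 4·6 = 2
s_132 = 3·2 + 0·2 + 4·2 = 0
s_133 = 3·0 + 0·2 + 4·2 = 1
s_134 = 3·1 + 0·0 + 4·2 = 4
s_135 = 3·4 + 0·1 + 4·0 = 5
s_136 = 3·5 + 0·4 + 4·1 = 5
s_137 = 3·5 + 0·5 + 4·4 = 3
s_138 = 3·3 + 0·5 + 4·5 = 1
s_139 = 3·1 + 0·3 + 4·5 = 2
s_140 = 3·2 + 0·1 + 4·3 = 4
s_141 = 3·4 + 0·2 + 4·1 = 2
s_142 = 3·2 + 0·4 + 4·2 = 0
s_143 = 3·0 + 0·2 + 4·4 = 2
s_144 = 3·2 + 0·0 + 4·2 = 0
s_145 = 3·0 + 0·2 + 4·0 = 0
s_146 = 3·0 + 0·0 + 4·2 = 1
s_147 = 3·1 + 0·0 + 4·0 = 3
s_148 = 3·3 + 0·1 + 4·0 = 2
s_149 = 3·2 + 0·3 + 4·1 = 3
s_150 = 3·3 + 0·2 + 4·3 = 0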